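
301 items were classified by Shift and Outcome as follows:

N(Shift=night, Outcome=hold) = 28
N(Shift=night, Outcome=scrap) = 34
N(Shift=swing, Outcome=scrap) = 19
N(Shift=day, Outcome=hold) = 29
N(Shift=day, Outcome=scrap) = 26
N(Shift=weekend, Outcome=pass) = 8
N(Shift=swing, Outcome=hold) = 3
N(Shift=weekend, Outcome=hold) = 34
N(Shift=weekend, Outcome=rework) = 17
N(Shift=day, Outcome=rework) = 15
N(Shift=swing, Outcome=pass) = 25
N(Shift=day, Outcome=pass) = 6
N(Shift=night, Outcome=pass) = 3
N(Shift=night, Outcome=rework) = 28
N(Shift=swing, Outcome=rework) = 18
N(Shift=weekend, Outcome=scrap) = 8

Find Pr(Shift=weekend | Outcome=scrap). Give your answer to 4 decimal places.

Total with Outcome=scrap: 26 + 19 + 34 + 8 = 87.
P(Shift=weekend | Outcome=scrap) = 8/87 = 0.0920.

0.0920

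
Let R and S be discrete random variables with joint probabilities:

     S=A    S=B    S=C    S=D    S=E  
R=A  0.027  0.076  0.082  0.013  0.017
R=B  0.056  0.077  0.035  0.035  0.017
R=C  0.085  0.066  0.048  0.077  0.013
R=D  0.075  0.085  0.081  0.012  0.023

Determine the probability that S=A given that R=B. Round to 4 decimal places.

P(R=B) = 0.056 + 0.077 + 0.035 + 0.035 + 0.017 = 0.220.
P(S=A | R=B) = 0.056/0.220 = 0.2545.

0.2545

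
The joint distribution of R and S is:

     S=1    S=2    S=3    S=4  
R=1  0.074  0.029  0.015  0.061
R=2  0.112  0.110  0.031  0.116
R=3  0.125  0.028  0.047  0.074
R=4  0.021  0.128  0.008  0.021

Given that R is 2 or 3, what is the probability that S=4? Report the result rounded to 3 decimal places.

0.295

P(R=2) = 0.112 + 0.110 + 0.031 + 0.116 = 0.369.
P(R=3) = 0.125 + 0.028 + 0.047 + 0.074 = 0.274.
P(R ∈ {2, 3}) = 0.369 + 0.274 = 0.643; P(S=4, R ∈ {2, 3}) = 0.116 + 0.074 = 0.190.
P(S=4 | R ∈ {2, 3}) = 0.190/0.643 = 0.295.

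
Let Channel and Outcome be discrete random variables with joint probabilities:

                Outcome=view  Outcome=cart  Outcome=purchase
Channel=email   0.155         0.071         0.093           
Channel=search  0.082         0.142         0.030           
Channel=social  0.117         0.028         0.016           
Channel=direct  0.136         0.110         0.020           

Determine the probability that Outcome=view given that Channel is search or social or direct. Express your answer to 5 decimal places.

P(Channel=search) = 0.082 + 0.142 + 0.030 = 0.254.
P(Channel=social) = 0.117 + 0.028 + 0.016 = 0.161.
P(Channel=direct) = 0.136 + 0.110 + 0.020 = 0.266.
P(Channel ∈ {search, social, direct}) = 0.254 + 0.161 + 0.266 = 0.681; P(Outcome=view, Channel ∈ {search, social, direct}) = 0.082 + 0.117 + 0.136 = 0.335.
P(Outcome=view | Channel ∈ {search, social, direct}) = 0.335/0.681 = 0.49192.

0.49192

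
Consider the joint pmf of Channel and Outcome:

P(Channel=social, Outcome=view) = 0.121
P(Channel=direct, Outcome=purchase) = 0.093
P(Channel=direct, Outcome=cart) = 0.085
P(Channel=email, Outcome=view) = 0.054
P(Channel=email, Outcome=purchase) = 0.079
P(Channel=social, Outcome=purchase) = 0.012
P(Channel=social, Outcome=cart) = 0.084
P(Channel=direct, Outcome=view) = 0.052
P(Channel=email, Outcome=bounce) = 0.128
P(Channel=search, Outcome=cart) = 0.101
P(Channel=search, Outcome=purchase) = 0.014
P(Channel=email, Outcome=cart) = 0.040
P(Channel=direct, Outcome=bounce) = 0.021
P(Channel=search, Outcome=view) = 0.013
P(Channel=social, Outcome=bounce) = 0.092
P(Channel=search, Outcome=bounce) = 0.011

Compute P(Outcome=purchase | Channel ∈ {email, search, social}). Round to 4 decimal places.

P(Channel=email) = 0.128 + 0.054 + 0.040 + 0.079 = 0.301.
P(Channel=search) = 0.011 + 0.013 + 0.101 + 0.014 = 0.139.
P(Channel=social) = 0.092 + 0.121 + 0.084 + 0.012 = 0.309.
P(Channel ∈ {email, search, social}) = 0.301 + 0.139 + 0.309 = 0.749; P(Outcome=purchase, Channel ∈ {email, search, social}) = 0.079 + 0.014 + 0.012 = 0.105.
P(Outcome=purchase | Channel ∈ {email, search, social}) = 0.105/0.749 = 0.1402.

0.1402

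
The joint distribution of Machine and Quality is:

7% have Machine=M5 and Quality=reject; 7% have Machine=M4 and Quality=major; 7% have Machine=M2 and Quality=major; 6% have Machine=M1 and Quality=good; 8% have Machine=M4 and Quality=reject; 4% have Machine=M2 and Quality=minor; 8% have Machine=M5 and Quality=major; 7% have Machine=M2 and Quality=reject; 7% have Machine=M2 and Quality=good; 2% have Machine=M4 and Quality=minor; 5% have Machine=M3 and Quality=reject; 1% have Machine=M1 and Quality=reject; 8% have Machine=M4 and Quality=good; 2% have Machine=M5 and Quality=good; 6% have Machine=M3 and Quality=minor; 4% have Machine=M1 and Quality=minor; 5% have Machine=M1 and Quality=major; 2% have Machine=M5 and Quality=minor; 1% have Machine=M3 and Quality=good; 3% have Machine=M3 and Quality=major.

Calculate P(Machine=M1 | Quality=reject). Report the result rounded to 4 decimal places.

P(Quality=reject) = 0.01 + 0.07 + 0.05 + 0.08 + 0.07 = 0.28.
P(Machine=M1 | Quality=reject) = 0.01/0.28 = 0.0357.

0.0357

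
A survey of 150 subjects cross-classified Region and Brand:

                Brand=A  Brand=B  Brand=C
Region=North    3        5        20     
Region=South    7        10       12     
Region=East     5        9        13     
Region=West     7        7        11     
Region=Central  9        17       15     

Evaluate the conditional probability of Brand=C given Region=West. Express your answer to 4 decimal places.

Total with Region=West: 7 + 7 + 11 = 25.
P(Brand=C | Region=West) = 11/25 = 0.4400.

0.4400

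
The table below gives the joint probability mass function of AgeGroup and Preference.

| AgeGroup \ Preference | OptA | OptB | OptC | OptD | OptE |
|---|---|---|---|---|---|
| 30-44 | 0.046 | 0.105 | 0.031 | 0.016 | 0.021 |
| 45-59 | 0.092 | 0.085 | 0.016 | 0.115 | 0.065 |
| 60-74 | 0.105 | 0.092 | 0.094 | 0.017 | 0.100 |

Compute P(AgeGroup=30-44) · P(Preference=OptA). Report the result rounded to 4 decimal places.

0.0532

P(AgeGroup=30-44) = 0.046 + 0.105 + 0.031 + 0.016 + 0.021 = 0.219.
P(Preference=OptA) = 0.046 + 0.092 + 0.105 = 0.243.
Product: 0.219 × 0.243 = 0.0532.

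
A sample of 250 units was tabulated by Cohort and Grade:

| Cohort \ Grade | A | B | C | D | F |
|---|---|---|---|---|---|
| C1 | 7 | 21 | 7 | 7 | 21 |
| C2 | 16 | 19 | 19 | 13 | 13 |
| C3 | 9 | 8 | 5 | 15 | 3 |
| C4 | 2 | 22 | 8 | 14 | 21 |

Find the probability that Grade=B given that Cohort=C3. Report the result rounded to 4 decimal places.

0.2000

Total with Cohort=C3: 9 + 8 + 5 + 15 + 3 = 40.
P(Grade=B | Cohort=C3) = 8/40 = 0.2000.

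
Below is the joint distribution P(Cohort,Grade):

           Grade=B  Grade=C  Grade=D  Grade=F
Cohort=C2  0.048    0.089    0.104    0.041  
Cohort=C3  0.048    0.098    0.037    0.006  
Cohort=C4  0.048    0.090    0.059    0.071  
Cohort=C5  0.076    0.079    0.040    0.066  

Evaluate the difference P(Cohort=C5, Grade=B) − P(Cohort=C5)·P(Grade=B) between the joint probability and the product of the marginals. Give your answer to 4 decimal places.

0.0186

P(Cohort=C5) = 0.076 + 0.079 + 0.040 + 0.066 = 0.261.
P(Grade=B) = 0.048 + 0.048 + 0.048 + 0.076 = 0.220.
P(Cohort=C5, Grade=B) − P(Cohort=C5)P(Grade=B) = 0.076 − 0.261×0.220 = 0.0186.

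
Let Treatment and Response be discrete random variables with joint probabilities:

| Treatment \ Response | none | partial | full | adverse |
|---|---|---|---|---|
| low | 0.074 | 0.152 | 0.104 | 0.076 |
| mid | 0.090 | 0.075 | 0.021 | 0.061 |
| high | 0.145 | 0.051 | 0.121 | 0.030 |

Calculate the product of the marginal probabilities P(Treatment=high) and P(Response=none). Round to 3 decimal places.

0.107

P(Treatment=high) = 0.145 + 0.051 + 0.121 + 0.030 = 0.347.
P(Response=none) = 0.074 + 0.090 + 0.145 = 0.309.
Product: 0.347 × 0.309 = 0.107.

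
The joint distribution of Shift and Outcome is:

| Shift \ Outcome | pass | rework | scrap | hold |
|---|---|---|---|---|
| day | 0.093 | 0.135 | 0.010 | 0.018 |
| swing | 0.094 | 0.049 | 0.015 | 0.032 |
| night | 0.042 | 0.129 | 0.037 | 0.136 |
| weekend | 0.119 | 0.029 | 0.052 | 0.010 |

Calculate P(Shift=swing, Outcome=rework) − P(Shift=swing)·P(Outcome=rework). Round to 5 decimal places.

-0.01598

P(Shift=swing) = 0.094 + 0.049 + 0.015 + 0.032 = 0.190.
P(Outcome=rework) = 0.135 + 0.049 + 0.129 + 0.029 = 0.342.
P(Shift=swing, Outcome=rework) − P(Shift=swing)P(Outcome=rework) = 0.049 − 0.190×0.342 = -0.01598.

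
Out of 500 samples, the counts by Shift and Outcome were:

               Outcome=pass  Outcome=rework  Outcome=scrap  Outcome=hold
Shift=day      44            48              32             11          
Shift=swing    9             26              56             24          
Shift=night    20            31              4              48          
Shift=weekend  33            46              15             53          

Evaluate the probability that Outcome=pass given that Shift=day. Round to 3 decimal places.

0.326

Total with Shift=day: 44 + 48 + 32 + 11 = 135.
P(Outcome=pass | Shift=day) = 44/135 = 0.326.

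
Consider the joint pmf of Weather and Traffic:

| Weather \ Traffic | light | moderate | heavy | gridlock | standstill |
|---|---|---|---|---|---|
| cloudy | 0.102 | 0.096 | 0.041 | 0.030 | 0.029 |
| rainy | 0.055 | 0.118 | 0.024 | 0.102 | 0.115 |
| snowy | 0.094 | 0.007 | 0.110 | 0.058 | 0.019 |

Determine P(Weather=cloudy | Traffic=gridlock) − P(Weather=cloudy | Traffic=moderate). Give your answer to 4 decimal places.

-0.2765

P(Traffic=gridlock) = 0.030 + 0.102 + 0.058 = 0.190; P(Weather=cloudy | Traffic=gridlock) = 0.030/0.190 = 0.15789.
P(Traffic=moderate) = 0.096 + 0.118 + 0.007 = 0.221; P(Weather=cloudy | Traffic=moderate) = 0.096/0.221 = 0.43439.
Difference = -0.2765.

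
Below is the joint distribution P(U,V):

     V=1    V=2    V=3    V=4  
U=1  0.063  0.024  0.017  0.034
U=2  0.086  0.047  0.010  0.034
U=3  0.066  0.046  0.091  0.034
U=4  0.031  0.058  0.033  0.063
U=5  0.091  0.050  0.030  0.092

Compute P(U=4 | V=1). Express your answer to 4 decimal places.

0.0920

P(V=1) = 0.063 + 0.086 + 0.066 + 0.031 + 0.091 = 0.337.
P(U=4 | V=1) = 0.031/0.337 = 0.0920.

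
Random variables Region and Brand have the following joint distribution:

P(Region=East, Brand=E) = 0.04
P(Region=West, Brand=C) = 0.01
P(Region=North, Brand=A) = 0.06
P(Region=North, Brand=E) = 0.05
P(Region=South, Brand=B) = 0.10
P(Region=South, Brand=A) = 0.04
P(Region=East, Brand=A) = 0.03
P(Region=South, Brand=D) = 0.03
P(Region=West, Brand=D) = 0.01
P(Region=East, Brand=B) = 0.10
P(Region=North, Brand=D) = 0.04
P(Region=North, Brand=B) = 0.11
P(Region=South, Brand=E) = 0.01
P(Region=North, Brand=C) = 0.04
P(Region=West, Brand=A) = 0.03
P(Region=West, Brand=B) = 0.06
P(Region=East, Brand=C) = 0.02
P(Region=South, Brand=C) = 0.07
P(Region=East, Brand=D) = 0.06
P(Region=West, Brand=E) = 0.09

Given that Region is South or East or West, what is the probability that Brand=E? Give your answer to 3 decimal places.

P(Region=South) = 0.04 + 0.10 + 0.07 + 0.03 + 0.01 = 0.25.
P(Region=East) = 0.03 + 0.10 + 0.02 + 0.06 + 0.04 = 0.25.
P(Region=West) = 0.03 + 0.06 + 0.01 + 0.01 + 0.09 = 0.20.
P(Region ∈ {South, East, West}) = 0.25 + 0.25 + 0.20 = 0.70; P(Brand=E, Region ∈ {South, East, West}) = 0.01 + 0.04 + 0.09 = 0.14.
P(Brand=E | Region ∈ {South, East, West}) = 0.14/0.70 = 0.200.

0.200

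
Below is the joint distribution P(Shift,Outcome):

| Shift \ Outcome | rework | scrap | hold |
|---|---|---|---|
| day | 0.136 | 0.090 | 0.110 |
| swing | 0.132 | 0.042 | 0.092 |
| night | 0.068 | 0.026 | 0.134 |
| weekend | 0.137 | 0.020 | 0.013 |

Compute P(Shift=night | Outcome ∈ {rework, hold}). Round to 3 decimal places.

0.246

P(Outcome=rework) = 0.136 + 0.132 + 0.068 + 0.137 = 0.473.
P(Outcome=hold) = 0.110 + 0.092 + 0.134 + 0.013 = 0.349.
P(Outcome ∈ {rework, hold}) = 0.473 + 0.349 = 0.822; P(Shift=night, Outcome ∈ {rework, hold}) = 0.068 + 0.134 = 0.202.
P(Shift=night | Outcome ∈ {rework, hold}) = 0.202/0.822 = 0.246.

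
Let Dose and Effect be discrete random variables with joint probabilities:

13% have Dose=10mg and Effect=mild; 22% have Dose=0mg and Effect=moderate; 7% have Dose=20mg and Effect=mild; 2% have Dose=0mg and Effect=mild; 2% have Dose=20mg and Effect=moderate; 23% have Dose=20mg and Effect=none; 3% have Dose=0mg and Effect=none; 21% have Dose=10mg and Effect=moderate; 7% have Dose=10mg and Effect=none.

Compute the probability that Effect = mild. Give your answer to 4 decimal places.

P(Effect=mild) = 0.02 + 0.13 + 0.07 = 0.22.

0.2200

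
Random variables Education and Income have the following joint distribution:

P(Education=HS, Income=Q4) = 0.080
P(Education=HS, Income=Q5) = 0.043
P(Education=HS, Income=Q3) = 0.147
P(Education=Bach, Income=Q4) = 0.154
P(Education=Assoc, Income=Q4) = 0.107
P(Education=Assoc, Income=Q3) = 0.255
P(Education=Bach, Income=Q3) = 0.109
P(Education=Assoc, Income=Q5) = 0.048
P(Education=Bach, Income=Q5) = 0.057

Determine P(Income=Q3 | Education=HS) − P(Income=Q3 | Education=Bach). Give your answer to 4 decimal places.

0.2038

P(Education=HS) = 0.147 + 0.080 + 0.043 = 0.270; P(Income=Q3 | Education=HS) = 0.147/0.270 = 0.54444.
P(Education=Bach) = 0.109 + 0.154 + 0.057 = 0.320; P(Income=Q3 | Education=Bach) = 0.109/0.320 = 0.34063.
Difference = 0.2038.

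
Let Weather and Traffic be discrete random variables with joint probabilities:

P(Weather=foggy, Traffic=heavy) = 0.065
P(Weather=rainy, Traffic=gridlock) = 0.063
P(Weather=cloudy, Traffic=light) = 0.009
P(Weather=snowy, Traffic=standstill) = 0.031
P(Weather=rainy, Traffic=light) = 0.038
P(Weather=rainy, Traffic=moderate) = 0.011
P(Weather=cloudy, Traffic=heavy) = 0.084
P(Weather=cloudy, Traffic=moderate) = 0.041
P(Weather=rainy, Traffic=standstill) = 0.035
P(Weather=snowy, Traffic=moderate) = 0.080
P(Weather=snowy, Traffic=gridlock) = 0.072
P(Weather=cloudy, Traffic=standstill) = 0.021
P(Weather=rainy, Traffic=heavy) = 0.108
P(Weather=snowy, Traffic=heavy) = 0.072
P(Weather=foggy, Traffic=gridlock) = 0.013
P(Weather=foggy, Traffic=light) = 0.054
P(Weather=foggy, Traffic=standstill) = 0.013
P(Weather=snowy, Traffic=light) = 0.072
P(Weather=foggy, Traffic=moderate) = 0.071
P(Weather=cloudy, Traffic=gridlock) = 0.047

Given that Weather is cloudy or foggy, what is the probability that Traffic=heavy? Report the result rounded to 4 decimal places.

0.3565

P(Weather=cloudy) = 0.009 + 0.041 + 0.084 + 0.047 + 0.021 = 0.202.
P(Weather=foggy) = 0.054 + 0.071 + 0.065 + 0.013 + 0.013 = 0.216.
P(Weather ∈ {cloudy, foggy}) = 0.202 + 0.216 = 0.418; P(Traffic=heavy, Weather ∈ {cloudy, foggy}) = 0.084 + 0.065 = 0.149.
P(Traffic=heavy | Weather ∈ {cloudy, foggy}) = 0.149/0.418 = 0.3565.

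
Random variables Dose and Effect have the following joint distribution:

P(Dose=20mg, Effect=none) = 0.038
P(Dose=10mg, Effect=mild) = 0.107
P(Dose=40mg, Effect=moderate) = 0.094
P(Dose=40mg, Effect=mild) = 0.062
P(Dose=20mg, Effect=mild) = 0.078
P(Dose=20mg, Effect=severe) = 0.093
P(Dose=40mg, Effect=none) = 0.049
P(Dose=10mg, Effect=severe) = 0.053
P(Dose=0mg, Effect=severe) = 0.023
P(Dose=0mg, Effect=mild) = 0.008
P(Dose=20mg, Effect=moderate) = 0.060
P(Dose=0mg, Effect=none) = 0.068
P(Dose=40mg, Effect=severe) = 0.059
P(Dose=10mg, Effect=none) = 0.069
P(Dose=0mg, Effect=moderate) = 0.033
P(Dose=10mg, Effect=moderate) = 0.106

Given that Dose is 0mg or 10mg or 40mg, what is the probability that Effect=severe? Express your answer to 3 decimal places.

0.185

P(Dose=0mg) = 0.068 + 0.008 + 0.033 + 0.023 = 0.132.
P(Dose=10mg) = 0.069 + 0.107 + 0.106 + 0.053 = 0.335.
P(Dose=40mg) = 0.049 + 0.062 + 0.094 + 0.059 = 0.264.
P(Dose ∈ {0mg, 10mg, 40mg}) = 0.132 + 0.335 + 0.264 = 0.731; P(Effect=severe, Dose ∈ {0mg, 10mg, 40mg}) = 0.023 + 0.053 + 0.059 = 0.135.
P(Effect=severe | Dose ∈ {0mg, 10mg, 40mg}) = 0.135/0.731 = 0.185.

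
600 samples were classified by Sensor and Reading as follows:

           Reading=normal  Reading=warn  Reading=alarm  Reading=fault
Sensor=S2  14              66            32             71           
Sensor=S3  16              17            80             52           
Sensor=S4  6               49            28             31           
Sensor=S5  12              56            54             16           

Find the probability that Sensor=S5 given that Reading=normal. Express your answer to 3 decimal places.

Total with Reading=normal: 14 + 16 + 6 + 12 = 48.
P(Sensor=S5 | Reading=normal) = 12/48 = 0.250.

0.250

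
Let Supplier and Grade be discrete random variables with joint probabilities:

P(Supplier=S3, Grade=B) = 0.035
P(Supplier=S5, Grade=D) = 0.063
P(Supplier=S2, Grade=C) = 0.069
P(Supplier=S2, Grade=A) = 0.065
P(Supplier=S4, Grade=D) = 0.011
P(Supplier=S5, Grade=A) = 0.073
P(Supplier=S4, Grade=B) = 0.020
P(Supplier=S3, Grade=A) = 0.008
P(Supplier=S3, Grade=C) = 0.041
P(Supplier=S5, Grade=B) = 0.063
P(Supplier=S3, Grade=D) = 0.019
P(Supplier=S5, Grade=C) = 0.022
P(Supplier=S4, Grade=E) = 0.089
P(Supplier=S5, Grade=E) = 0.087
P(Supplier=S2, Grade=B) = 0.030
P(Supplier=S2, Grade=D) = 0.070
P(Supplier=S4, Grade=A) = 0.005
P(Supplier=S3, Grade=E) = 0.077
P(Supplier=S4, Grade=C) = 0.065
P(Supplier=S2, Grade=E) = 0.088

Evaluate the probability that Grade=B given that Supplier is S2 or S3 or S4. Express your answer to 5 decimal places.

0.12283

P(Supplier=S2) = 0.065 + 0.030 + 0.069 + 0.070 + 0.088 = 0.322.
P(Supplier=S3) = 0.008 + 0.035 + 0.041 + 0.019 + 0.077 = 0.180.
P(Supplier=S4) = 0.005 + 0.020 + 0.065 + 0.011 + 0.089 = 0.190.
P(Supplier ∈ {S2, S3, S4}) = 0.322 + 0.180 + 0.190 = 0.692; P(Grade=B, Supplier ∈ {S2, S3, S4}) = 0.030 + 0.035 + 0.020 = 0.085.
P(Grade=B | Supplier ∈ {S2, S3, S4}) = 0.085/0.692 = 0.12283.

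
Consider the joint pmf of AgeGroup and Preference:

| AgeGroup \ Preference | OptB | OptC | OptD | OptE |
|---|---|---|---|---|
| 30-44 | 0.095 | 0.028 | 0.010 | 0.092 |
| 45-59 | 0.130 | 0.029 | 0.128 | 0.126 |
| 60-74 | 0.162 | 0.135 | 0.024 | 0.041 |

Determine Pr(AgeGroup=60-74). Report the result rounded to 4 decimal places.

0.3620

P(AgeGroup=60-74) = 0.162 + 0.135 + 0.024 + 0.041 = 0.362.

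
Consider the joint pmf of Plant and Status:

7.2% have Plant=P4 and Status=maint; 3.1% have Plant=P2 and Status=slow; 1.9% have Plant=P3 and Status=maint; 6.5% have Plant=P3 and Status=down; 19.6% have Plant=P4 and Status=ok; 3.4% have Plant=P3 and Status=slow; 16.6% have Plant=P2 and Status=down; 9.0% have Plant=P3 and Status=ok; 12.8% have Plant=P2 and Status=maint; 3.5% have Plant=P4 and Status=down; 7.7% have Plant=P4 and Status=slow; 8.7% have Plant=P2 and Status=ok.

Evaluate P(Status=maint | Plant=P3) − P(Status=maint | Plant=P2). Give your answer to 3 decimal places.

P(Plant=P3) = 0.090 + 0.034 + 0.065 + 0.019 = 0.208; P(Status=maint | Plant=P3) = 0.019/0.208 = 0.0913.
P(Plant=P2) = 0.087 + 0.031 + 0.166 + 0.128 = 0.412; P(Status=maint | Plant=P2) = 0.128/0.412 = 0.3107.
Difference = -0.219.

-0.219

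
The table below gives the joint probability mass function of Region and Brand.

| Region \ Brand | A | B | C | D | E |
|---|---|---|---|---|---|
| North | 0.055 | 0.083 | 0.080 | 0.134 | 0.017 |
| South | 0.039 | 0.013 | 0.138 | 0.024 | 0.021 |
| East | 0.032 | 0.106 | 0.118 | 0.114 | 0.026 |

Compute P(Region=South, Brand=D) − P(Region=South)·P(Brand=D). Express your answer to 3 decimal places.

P(Region=South) = 0.039 + 0.013 + 0.138 + 0.024 + 0.021 = 0.235.
P(Brand=D) = 0.134 + 0.024 + 0.114 = 0.272.
P(Region=South, Brand=D) − P(Region=South)P(Brand=D) = 0.024 − 0.235×0.272 = -0.040.

-0.040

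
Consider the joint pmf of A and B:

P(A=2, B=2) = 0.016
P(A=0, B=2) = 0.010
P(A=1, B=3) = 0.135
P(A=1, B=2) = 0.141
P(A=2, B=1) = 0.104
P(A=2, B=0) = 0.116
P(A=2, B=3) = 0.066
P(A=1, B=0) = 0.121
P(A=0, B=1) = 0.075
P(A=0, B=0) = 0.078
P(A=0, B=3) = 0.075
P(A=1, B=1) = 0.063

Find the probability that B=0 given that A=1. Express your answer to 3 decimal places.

0.263

P(A=1) = 0.121 + 0.063 + 0.141 + 0.135 = 0.460.
P(B=0 | A=1) = 0.121/0.460 = 0.263.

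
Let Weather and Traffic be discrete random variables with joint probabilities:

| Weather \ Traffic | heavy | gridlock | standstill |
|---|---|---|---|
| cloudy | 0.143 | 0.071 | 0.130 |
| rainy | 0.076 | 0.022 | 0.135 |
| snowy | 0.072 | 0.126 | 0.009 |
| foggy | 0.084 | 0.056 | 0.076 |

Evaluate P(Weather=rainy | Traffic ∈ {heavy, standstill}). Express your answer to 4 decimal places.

P(Traffic=heavy) = 0.143 + 0.076 + 0.072 + 0.084 = 0.375.
P(Traffic=standstill) = 0.130 + 0.135 + 0.009 + 0.076 = 0.350.
P(Traffic ∈ {heavy, standstill}) = 0.375 + 0.350 = 0.725; P(Weather=rainy, Traffic ∈ {heavy, standstill}) = 0.076 + 0.135 = 0.211.
P(Weather=rainy | Traffic ∈ {heavy, standstill}) = 0.211/0.725 = 0.2910.

0.2910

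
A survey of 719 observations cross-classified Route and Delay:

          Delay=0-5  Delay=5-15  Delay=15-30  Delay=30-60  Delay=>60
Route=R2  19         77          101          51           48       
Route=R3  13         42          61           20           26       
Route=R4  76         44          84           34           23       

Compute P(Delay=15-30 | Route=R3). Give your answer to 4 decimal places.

0.3765

Total with Route=R3: 13 + 42 + 61 + 20 + 26 = 162.
P(Delay=15-30 | Route=R3) = 61/162 = 0.3765.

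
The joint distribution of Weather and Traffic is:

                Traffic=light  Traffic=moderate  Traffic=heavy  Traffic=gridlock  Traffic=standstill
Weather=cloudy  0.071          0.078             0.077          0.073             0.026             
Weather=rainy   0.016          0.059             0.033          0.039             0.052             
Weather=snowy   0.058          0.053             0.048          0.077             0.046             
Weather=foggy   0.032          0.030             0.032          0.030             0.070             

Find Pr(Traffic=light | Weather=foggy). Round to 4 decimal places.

0.1649

P(Weather=foggy) = 0.032 + 0.030 + 0.032 + 0.030 + 0.070 = 0.194.
P(Traffic=light | Weather=foggy) = 0.032/0.194 = 0.1649.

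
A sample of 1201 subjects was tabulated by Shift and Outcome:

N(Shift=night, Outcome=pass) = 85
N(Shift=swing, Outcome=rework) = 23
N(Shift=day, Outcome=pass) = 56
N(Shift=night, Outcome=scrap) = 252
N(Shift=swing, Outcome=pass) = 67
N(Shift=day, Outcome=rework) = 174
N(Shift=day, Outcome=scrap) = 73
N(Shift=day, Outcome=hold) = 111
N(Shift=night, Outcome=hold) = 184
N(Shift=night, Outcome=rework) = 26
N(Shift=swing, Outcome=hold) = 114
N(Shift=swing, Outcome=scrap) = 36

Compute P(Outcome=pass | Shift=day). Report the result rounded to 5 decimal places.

0.13527

Total with Shift=day: 56 + 174 + 73 + 111 = 414.
P(Outcome=pass | Shift=day) = 56/414 = 0.13527.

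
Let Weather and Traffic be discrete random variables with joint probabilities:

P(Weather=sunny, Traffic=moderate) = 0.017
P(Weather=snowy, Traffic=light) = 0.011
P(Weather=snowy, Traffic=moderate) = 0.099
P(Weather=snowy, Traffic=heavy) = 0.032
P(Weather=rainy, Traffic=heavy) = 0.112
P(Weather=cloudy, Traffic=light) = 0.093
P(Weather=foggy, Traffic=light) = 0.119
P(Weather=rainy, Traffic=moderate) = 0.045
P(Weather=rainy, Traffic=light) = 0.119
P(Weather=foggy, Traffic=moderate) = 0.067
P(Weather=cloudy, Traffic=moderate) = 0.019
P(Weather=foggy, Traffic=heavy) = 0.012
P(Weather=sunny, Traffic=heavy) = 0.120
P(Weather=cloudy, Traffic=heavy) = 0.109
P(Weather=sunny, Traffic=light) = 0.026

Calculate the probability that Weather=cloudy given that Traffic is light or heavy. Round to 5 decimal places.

P(Traffic=light) = 0.026 + 0.093 + 0.119 + 0.011 + 0.119 = 0.368.
P(Traffic=heavy) = 0.120 + 0.109 + 0.112 + 0.032 + 0.012 = 0.385.
P(Traffic ∈ {light, heavy}) = 0.368 + 0.385 = 0.753; P(Weather=cloudy, Traffic ∈ {light, heavy}) = 0.093 + 0.109 = 0.202.
P(Weather=cloudy | Traffic ∈ {light, heavy}) = 0.202/0.753 = 0.26826.

0.26826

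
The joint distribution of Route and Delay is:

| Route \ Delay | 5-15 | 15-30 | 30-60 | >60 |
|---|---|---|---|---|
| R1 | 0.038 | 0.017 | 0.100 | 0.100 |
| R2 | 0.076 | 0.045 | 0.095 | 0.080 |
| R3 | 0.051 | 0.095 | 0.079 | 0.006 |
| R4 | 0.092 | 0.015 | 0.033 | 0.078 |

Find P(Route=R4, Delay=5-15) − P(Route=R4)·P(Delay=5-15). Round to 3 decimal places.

0.036

P(Route=R4) = 0.092 + 0.015 + 0.033 + 0.078 = 0.218.
P(Delay=5-15) = 0.038 + 0.076 + 0.051 + 0.092 = 0.257.
P(Route=R4, Delay=5-15) − P(Route=R4)P(Delay=5-15) = 0.092 − 0.218×0.257 = 0.036.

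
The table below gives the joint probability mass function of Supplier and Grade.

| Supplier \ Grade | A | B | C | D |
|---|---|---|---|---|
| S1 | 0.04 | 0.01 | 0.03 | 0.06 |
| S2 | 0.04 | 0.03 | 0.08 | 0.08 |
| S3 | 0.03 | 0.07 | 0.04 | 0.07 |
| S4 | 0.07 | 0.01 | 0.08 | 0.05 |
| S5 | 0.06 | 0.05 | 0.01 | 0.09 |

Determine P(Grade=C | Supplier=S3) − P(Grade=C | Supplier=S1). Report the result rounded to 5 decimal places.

P(Supplier=S3) = 0.03 + 0.07 + 0.04 + 0.07 = 0.21; P(Grade=C | Supplier=S3) = 0.04/0.21 = 0.190476.
P(Supplier=S1) = 0.04 + 0.01 + 0.03 + 0.06 = 0.14; P(Grade=C | Supplier=S1) = 0.03/0.14 = 0.214286.
Difference = -0.02381.

-0.02381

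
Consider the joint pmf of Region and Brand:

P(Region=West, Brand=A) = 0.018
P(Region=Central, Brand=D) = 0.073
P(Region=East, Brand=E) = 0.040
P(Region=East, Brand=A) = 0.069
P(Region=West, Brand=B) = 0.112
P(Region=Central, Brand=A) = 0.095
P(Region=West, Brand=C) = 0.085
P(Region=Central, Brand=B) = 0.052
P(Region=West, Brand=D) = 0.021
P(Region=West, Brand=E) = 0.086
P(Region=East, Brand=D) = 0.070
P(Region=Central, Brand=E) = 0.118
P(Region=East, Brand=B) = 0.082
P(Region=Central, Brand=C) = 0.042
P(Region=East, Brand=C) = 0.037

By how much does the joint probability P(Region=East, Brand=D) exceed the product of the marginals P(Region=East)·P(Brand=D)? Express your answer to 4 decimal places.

P(Region=East) = 0.069 + 0.082 + 0.037 + 0.070 + 0.040 = 0.298.
P(Brand=D) = 0.070 + 0.021 + 0.073 = 0.164.
P(Region=East, Brand=D) − P(Region=East)P(Brand=D) = 0.070 − 0.298×0.164 = 0.0211.

0.0211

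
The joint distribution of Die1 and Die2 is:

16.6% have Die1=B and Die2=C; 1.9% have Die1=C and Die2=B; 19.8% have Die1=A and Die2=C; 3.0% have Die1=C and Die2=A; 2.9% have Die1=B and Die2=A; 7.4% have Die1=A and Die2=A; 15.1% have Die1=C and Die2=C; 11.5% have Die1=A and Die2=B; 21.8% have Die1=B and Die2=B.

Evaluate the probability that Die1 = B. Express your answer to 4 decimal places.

P(Die1=B) = 0.029 + 0.218 + 0.166 = 0.413.

0.4130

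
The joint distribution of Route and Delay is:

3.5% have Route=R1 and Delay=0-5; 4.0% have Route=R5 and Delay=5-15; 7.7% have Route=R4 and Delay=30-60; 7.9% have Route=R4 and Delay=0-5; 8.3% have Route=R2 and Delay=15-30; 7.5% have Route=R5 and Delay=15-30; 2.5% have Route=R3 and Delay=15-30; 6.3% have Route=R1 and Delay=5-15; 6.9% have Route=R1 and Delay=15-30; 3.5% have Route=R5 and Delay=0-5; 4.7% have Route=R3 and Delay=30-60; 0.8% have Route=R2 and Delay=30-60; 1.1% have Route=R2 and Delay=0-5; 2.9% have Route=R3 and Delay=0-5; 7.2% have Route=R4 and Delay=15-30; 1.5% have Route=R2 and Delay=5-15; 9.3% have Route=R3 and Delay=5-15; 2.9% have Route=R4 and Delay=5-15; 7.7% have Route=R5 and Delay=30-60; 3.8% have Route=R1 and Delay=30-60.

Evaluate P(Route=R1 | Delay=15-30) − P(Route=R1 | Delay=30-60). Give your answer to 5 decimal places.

P(Delay=15-30) = 0.069 + 0.083 + 0.025 + 0.072 + 0.075 = 0.324; P(Route=R1 | Delay=15-30) = 0.069/0.324 = 0.212963.
P(Delay=30-60) = 0.038 + 0.008 + 0.047 + 0.077 + 0.077 = 0.247; P(Route=R1 | Delay=30-60) = 0.038/0.247 = 0.153846.
Difference = 0.05912.

0.05912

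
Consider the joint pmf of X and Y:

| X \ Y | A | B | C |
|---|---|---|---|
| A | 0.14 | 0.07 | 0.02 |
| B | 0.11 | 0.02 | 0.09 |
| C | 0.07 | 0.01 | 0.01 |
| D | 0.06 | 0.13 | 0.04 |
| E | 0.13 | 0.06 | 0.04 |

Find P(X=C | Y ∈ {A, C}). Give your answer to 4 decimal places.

P(Y=A) = 0.14 + 0.11 + 0.07 + 0.06 + 0.13 = 0.51.
P(Y=C) = 0.02 + 0.09 + 0.01 + 0.04 + 0.04 = 0.20.
P(Y ∈ {A, C}) = 0.51 + 0.20 = 0.71; P(X=C, Y ∈ {A, C}) = 0.07 + 0.01 = 0.08.
P(X=C | Y ∈ {A, C}) = 0.08/0.71 = 0.1127.

0.1127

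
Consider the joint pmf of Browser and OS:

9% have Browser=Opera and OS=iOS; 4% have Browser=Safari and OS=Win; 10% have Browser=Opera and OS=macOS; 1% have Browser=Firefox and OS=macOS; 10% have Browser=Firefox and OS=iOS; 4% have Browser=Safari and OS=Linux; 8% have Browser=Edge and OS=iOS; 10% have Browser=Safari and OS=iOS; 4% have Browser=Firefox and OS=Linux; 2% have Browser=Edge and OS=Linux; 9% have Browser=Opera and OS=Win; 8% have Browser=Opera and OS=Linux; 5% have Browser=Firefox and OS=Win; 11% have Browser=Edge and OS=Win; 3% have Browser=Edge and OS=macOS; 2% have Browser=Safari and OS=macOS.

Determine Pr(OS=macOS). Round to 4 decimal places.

0.1600

P(OS=macOS) = 0.01 + 0.02 + 0.03 + 0.10 = 0.16.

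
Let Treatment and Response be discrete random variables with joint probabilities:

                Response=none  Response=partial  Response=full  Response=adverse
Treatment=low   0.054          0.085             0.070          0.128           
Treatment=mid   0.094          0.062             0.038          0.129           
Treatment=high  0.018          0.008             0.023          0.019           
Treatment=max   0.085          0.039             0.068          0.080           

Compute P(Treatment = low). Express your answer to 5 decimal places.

0.33700

P(Treatment=low) = 0.054 + 0.085 + 0.070 + 0.128 = 0.337.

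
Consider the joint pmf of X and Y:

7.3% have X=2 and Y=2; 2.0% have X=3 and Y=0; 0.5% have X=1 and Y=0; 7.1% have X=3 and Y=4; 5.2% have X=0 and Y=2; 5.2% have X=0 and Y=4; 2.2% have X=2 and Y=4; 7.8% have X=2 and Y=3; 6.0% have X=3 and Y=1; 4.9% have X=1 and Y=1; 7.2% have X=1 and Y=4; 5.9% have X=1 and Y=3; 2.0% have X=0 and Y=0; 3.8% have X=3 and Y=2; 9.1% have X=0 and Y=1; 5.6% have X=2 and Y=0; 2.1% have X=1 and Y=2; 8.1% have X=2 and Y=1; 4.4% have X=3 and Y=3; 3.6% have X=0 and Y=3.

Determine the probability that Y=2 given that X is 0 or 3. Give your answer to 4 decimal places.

0.1860

P(X=0) = 0.020 + 0.091 + 0.052 + 0.036 + 0.052 = 0.251.
P(X=3) = 0.020 + 0.060 + 0.038 + 0.044 + 0.071 = 0.233.
P(X ∈ {0, 3}) = 0.251 + 0.233 = 0.484; P(Y=2, X ∈ {0, 3}) = 0.052 + 0.038 = 0.090.
P(Y=2 | X ∈ {0, 3}) = 0.090/0.484 = 0.1860.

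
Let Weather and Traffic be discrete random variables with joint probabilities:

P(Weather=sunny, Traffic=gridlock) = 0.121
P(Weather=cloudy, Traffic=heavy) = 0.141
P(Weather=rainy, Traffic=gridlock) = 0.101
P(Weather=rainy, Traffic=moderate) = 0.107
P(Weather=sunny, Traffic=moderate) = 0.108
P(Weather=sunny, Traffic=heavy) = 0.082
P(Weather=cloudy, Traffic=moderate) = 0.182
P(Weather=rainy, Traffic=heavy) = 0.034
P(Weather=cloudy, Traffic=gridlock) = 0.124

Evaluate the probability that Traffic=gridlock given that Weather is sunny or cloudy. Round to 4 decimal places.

P(Weather=sunny) = 0.108 + 0.082 + 0.121 = 0.311.
P(Weather=cloudy) = 0.182 + 0.141 + 0.124 = 0.447.
P(Weather ∈ {sunny, cloudy}) = 0.311 + 0.447 = 0.758; P(Traffic=gridlock, Weather ∈ {sunny, cloudy}) = 0.121 + 0.124 = 0.245.
P(Traffic=gridlock | Weather ∈ {sunny, cloudy}) = 0.245/0.758 = 0.3232.

0.3232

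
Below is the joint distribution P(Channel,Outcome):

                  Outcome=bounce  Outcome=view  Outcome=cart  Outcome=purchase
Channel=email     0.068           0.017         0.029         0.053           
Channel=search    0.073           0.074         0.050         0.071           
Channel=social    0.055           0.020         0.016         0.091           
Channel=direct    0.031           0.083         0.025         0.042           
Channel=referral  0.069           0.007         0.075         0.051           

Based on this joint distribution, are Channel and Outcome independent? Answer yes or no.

no

P(Channel=direct) = 0.181 and P(Outcome=view) = 0.201, so their product is 0.03638, but P(Channel=direct, Outcome=view) = 0.083. Since these differ, Channel and Outcome are not independent.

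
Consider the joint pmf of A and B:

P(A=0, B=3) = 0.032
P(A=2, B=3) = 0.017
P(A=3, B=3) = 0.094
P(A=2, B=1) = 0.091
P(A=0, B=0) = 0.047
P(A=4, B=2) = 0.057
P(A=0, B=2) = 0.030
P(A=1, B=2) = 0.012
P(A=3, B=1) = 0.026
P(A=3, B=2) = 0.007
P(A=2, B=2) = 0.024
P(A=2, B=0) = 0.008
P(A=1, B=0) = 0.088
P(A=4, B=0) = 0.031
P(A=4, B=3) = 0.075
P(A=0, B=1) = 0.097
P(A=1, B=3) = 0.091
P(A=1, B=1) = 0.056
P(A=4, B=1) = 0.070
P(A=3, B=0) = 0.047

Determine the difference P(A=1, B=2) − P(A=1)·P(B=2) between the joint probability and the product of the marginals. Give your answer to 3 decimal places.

P(A=1) = 0.088 + 0.056 + 0.012 + 0.091 = 0.247.
P(B=2) = 0.030 + 0.012 + 0.024 + 0.007 + 0.057 = 0.130.
P(A=1, B=2) − P(A=1)P(B=2) = 0.012 − 0.247×0.130 = -0.020.

-0.020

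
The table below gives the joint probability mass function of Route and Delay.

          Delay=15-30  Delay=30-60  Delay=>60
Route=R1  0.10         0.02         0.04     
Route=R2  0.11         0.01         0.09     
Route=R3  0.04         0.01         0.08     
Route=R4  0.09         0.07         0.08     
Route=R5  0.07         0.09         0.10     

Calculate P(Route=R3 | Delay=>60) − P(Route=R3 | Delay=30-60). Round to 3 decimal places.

0.155

P(Delay=>60) = 0.04 + 0.09 + 0.08 + 0.08 + 0.10 = 0.39; P(Route=R3 | Delay=>60) = 0.08/0.39 = 0.2051.
P(Delay=30-60) = 0.02 + 0.01 + 0.01 + 0.07 + 0.09 = 0.20; P(Route=R3 | Delay=30-60) = 0.01/0.20 = 0.0500.
Difference = 0.155.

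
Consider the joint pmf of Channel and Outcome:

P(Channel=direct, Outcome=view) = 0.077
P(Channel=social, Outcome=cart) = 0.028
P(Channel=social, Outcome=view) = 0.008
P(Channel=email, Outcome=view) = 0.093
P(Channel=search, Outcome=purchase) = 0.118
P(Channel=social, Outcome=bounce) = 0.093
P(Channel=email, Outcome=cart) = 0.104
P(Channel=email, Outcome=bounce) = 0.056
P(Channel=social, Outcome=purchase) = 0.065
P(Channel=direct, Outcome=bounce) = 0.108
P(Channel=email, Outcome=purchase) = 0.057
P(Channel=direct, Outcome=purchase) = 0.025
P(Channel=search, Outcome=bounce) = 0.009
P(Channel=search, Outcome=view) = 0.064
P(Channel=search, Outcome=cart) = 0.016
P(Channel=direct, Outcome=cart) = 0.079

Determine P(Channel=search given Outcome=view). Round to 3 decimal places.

0.264

P(Outcome=view) = 0.093 + 0.064 + 0.008 + 0.077 = 0.242.
P(Channel=search | Outcome=view) = 0.064/0.242 = 0.264.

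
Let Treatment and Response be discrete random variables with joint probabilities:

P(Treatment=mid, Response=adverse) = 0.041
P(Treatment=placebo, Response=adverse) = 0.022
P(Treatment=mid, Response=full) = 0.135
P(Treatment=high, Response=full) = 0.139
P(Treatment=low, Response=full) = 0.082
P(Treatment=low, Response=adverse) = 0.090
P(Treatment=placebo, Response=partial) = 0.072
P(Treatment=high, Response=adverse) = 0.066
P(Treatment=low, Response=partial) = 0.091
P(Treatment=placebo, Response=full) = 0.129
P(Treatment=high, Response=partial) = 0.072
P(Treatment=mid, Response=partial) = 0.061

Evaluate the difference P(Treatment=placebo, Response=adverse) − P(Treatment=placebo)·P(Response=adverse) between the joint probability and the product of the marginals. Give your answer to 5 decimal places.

P(Treatment=placebo) = 0.072 + 0.129 + 0.022 = 0.223.
P(Response=adverse) = 0.022 + 0.090 + 0.041 + 0.066 = 0.219.
P(Treatment=placebo, Response=adverse) − P(Treatment=placebo)P(Response=adverse) = 0.022 − 0.223×0.219 = -0.02684.

-0.02684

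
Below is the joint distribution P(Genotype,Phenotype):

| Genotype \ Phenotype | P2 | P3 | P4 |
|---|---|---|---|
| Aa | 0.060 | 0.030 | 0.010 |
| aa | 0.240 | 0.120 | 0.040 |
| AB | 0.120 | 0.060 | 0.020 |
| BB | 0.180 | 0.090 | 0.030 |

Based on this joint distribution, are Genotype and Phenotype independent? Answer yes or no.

Every cell satisfies P(Genotype,Phenotype) = P(Genotype)·P(Phenotype). For instance P(Genotype=aa) = 0.400, P(Phenotype=P2) = 0.600, and 0.400×0.600 = 0.240 matches the joint entry. So Genotype and Phenotype are independent.

yes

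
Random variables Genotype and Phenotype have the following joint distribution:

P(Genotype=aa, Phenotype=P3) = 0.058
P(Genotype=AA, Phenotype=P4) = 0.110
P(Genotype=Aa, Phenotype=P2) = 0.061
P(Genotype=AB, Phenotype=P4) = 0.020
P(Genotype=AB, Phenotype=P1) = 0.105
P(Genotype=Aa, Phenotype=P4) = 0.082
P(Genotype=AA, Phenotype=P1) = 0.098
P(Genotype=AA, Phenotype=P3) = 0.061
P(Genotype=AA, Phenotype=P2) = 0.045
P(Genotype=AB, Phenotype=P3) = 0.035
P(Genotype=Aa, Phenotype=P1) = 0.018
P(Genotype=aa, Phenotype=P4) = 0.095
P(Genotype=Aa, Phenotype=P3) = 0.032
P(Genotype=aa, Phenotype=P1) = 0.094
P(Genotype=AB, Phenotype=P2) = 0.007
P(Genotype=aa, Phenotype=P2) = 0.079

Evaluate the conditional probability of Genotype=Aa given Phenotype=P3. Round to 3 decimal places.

0.172

P(Phenotype=P3) = 0.061 + 0.032 + 0.058 + 0.035 = 0.186.
P(Genotype=Aa | Phenotype=P3) = 0.032/0.186 = 0.172.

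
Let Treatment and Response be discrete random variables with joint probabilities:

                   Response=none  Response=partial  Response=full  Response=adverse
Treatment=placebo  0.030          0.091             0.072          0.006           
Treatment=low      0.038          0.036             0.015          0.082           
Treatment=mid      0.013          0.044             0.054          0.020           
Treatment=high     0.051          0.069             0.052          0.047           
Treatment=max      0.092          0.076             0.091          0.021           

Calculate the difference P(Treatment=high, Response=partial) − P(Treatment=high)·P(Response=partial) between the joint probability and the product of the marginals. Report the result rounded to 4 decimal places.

-0.0002

P(Treatment=high) = 0.051 + 0.069 + 0.052 + 0.047 = 0.219.
P(Response=partial) = 0.091 + 0.036 + 0.044 + 0.069 + 0.076 = 0.316.
P(Treatment=high, Response=partial) − P(Treatment=high)P(Response=partial) = 0.069 − 0.219×0.316 = -0.0002.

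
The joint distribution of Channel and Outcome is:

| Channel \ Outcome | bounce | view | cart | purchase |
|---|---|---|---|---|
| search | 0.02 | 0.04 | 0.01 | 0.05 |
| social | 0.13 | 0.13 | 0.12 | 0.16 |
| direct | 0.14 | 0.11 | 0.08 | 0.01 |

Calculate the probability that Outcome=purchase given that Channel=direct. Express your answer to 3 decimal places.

0.029

P(Channel=direct) = 0.14 + 0.11 + 0.08 + 0.01 = 0.34.
P(Outcome=purchase | Channel=direct) = 0.01/0.34 = 0.029.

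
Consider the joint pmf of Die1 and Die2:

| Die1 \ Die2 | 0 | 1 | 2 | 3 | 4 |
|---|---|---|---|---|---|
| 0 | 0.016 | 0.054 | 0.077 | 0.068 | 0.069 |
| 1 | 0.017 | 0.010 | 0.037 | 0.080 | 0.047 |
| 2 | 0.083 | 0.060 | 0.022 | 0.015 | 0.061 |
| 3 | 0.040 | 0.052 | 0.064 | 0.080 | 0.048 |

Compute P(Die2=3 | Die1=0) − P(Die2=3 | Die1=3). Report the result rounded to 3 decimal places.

P(Die1=0) = 0.016 + 0.054 + 0.077 + 0.068 + 0.069 = 0.284; P(Die2=3 | Die1=0) = 0.068/0.284 = 0.2394.
P(Die1=3) = 0.040 + 0.052 + 0.064 + 0.080 + 0.048 = 0.284; P(Die2=3 | Die1=3) = 0.080/0.284 = 0.2817.
Difference = -0.042.

-0.042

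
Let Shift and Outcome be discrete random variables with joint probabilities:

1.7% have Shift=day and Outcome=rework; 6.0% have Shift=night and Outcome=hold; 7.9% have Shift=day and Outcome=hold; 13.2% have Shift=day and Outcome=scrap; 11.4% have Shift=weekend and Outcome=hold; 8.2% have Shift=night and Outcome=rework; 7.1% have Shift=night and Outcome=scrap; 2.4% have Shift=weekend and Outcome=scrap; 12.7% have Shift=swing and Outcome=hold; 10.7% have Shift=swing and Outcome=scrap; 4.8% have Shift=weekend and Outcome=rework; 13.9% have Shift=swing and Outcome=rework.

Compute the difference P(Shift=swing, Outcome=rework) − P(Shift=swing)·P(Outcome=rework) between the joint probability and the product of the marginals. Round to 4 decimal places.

0.0323

P(Shift=swing) = 0.139 + 0.107 + 0.127 = 0.373.
P(Outcome=rework) = 0.017 + 0.139 + 0.082 + 0.048 = 0.286.
P(Shift=swing, Outcome=rework) − P(Shift=swing)P(Outcome=rework) = 0.139 − 0.373×0.286 = 0.0323.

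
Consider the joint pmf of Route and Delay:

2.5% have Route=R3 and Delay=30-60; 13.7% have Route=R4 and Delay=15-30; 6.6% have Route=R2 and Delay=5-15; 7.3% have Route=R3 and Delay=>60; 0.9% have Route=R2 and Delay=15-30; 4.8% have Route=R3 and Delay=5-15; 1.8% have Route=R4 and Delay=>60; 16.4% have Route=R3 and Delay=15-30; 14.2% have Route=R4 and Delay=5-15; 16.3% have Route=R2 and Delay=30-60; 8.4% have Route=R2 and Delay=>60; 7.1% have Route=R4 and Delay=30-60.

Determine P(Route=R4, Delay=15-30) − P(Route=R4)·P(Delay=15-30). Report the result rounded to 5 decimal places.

P(Route=R4) = 0.142 + 0.137 + 0.071 + 0.018 = 0.368.
P(Delay=15-30) = 0.009 + 0.164 + 0.137 = 0.310.
P(Route=R4, Delay=15-30) − P(Route=R4)P(Delay=15-30) = 0.137 − 0.368×0.310 = 0.02292.

0.02292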